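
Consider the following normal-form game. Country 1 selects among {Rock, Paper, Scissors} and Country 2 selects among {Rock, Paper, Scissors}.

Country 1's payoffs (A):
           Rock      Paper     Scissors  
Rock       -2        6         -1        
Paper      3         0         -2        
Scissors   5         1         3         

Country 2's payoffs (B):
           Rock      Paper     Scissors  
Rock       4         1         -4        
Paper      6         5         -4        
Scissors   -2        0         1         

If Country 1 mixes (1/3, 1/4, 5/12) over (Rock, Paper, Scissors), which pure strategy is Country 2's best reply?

Rock

Country 2's best reply maximizes expected payoff against the mix.
Rock: (1/3)·4 + (1/4)·6 + (5/12)·(-2) = 2
Paper: (1/3)·1 + (1/4)·5 + (5/12)·0 = 19/12
Scissors: (1/3)·(-4) + (1/4)·(-4) + (5/12)·1 = -23/12
Highest expected payoff is 2, from Rock.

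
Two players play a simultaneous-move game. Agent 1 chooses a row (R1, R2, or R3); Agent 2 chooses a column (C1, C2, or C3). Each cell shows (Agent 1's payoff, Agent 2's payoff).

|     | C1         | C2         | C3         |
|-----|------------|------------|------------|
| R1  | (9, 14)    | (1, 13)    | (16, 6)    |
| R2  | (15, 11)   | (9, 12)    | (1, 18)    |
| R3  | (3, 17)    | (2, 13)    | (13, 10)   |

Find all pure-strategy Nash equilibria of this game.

Find each player's best response to every opponent strategy; NE are the intersections.
Agent 1's best responses — vs C1: R2 (payoff 15); vs C2: R2 (payoff 9); vs C3: R1 (payoff 16).
Agent 2's best responses — vs R1: C1 (payoff 14); vs R2: C3 (payoff 18); vs R3: C1 (payoff 17).
No cell has both players best-responding. For instance, Agent 1's best reply to C3 is R1, but against R1 Agent 2 prefers C1 over C3.

There is no pure-strategy Nash equilibrium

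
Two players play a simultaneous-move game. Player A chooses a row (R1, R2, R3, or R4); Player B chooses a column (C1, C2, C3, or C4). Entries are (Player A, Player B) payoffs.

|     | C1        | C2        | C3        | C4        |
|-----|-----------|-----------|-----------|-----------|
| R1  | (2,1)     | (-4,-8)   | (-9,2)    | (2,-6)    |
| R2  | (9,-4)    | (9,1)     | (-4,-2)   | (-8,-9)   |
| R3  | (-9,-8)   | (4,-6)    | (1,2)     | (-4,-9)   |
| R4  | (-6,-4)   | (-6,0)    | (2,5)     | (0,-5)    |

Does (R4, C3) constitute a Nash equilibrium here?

Yes

Holding Player B at C3: Player A gets 2 from R4, versus -9 from R1, -4 from R2, 1 from R3. No profitable deviation for Player A.
Holding Player A at R4: Player B gets 5 from C3, versus -4 from C1, 0 from C2, -5 from C4. No profitable deviation for Player B either.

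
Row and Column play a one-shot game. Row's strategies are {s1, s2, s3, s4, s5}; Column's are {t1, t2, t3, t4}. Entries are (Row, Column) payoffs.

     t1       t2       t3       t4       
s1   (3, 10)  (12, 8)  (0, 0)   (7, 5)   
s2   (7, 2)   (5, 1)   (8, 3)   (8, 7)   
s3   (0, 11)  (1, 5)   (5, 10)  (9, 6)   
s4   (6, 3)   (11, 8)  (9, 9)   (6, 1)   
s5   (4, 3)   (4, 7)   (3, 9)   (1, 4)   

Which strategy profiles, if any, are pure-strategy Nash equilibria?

Check mutual best responses: a cell is a NE iff neither player can gain by unilaterally deviating.
Row's best responses — vs t1: s2 (payoff 7); vs t2: s1 (payoff 12); vs t3: s4 (payoff 9); vs t4: s3 (payoff 9).
Column's best responses — vs s1: t1 (payoff 10); vs s2: t4 (payoff 7); vs s3: t1 (payoff 11); vs s4: t3 (payoff 9); vs s5: t3 (payoff 9).
The only mutual best response is (s4, t3); neither player gains by switching there.

(s4, t3)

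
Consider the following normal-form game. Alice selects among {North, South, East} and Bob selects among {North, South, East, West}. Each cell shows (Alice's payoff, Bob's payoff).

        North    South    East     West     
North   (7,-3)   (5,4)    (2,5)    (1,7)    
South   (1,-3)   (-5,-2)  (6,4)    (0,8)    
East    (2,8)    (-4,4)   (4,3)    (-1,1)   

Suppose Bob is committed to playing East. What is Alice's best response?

South

With Bob fixed at East, Alice's payoffs are: North → 2, South → 6, East → 4.
The maximum is 6, achieved by South.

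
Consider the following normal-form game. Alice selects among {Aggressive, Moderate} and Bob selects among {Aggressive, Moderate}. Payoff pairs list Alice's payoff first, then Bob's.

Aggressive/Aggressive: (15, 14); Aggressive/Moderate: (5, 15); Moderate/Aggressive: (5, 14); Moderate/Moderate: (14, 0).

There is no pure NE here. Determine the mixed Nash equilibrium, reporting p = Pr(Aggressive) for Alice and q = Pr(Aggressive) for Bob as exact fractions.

Each player's mixing probability is pinned down by making the *other* player indifferent.
Bob indifferent between Aggressive and Moderate: p·14 + (1−p)·14 = p·15 + (1−p)·0 ⟹ 14 + 0p = 0 + 15p ⟹ p = 14/15.
Alice indifferent between Aggressive and Moderate: q·15 + (1−q)·5 = q·5 + (1−q)·14 ⟹ 5 + 10q = 14 + (-9)q ⟹ q = 9/19.

p = 14/15, q = 9/19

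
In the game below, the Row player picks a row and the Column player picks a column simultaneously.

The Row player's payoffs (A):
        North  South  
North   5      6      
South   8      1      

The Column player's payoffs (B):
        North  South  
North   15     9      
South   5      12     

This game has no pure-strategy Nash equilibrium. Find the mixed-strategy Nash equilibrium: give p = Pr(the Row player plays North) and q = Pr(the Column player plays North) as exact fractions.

In a mixed NE each player is indifferent between their pure strategies, so the opponent's mix sets the indifference.
The Column player indifferent between North and South: p·15 + (1−p)·5 = p·9 + (1−p)·12 ⟹ 5 + 10p = 12 + (-3)p ⟹ p = 7/13.
The Row player indifferent between North and South: q·5 + (1−q)·6 = q·8 + (1−q)·1 ⟹ 6 + (-1)q = 1 + 7q ⟹ q = 5/8.

p = 7/13, q = 5/8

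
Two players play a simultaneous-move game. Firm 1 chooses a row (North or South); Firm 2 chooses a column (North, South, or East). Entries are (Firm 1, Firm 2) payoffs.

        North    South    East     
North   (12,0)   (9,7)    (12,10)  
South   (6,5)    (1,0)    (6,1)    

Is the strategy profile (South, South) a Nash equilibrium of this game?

No

Holding Firm 2 at South: Firm 1 gets 1 from South but could get 9 by switching to North. Firm 1 has a profitable deviation.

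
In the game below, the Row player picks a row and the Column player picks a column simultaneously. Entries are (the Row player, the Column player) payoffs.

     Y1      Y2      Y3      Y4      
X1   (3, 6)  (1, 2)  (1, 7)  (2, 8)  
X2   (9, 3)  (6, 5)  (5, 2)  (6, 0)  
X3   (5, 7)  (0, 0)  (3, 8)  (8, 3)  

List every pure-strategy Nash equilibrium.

Check mutual best responses: a cell is a NE iff neither player can gain by unilaterally deviating.
The Row player's best responses — vs Y1: X2 (payoff 9); vs Y2: X2 (payoff 6); vs Y3: X2 (payoff 5); vs Y4: X3 (payoff 8).
The Column player's best responses — vs X1: Y4 (payoff 8); vs X2: Y2 (payoff 5); vs X3: Y3 (payoff 8).
The only mutual best response is (X2, Y2); neither player gains by switching there.

(X2, Y2)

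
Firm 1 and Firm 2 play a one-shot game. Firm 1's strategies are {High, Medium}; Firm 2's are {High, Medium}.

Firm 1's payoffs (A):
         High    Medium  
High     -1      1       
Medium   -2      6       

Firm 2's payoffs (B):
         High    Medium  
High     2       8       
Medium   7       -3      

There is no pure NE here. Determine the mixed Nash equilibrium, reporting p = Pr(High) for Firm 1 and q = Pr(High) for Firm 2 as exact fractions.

Each player's mixing probability is pinned down by making the *other* player indifferent.
Firm 2 indifferent between High and Medium: p·2 + (1−p)·7 = p·8 + (1−p)·(-3) ⟹ 7 + (-5)p = (-3) + 11p ⟹ p = 5/8.
Firm 1 indifferent between High and Medium: q·(-1) + (1−q)·1 = q·(-2) + (1−q)·6 ⟹ 1 + (-2)q = 6 + (-8)q ⟹ q = 5/6.

p = 5/8, q = 5/6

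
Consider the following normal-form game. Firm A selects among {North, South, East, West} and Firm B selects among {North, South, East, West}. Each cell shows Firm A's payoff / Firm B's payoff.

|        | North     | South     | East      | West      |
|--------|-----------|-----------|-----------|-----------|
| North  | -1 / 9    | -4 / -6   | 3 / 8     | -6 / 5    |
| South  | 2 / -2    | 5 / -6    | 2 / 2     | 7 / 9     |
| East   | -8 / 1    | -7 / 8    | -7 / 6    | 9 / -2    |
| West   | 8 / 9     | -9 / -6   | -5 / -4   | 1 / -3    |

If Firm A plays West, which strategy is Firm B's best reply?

North

With Firm A fixed at West, Firm B's payoffs are: North → 9, South → -6, East → -4, West → -3.
The maximum is 9, achieved by North.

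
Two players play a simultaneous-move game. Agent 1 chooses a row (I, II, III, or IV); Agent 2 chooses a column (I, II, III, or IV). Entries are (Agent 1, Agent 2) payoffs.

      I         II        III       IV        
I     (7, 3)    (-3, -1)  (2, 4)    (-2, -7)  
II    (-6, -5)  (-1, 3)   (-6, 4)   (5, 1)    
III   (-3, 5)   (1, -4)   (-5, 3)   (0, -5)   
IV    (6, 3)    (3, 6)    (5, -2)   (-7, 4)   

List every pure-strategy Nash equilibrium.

Check mutual best responses: a cell is a NE iff neither player can gain by unilaterally deviating.
Agent 1's best responses — vs I: I (payoff 7); vs II: IV (payoff 3); vs III: IV (payoff 5); vs IV: II (payoff 5).
Agent 2's best responses — vs I: III (payoff 4); vs II: III (payoff 4); vs III: I (payoff 5); vs IV: II (payoff 6).
The only mutual best response is (IV, II); neither player gains by switching there.

(IV, II)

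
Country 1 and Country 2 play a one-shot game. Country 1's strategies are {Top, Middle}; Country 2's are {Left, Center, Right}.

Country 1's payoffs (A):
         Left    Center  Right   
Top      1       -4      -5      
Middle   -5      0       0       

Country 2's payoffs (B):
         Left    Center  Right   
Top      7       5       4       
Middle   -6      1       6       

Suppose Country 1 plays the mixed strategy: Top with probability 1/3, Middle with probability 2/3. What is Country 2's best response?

Country 2's best reply maximizes expected payoff against the mix.
Left: (1/3)·7 + (2/3)·(-6) = -5/3
Center: (1/3)·5 + (2/3)·1 = 7/3
Right: (1/3)·4 + (2/3)·6 = 16/3
Highest expected payoff is 16/3, from Right.

Right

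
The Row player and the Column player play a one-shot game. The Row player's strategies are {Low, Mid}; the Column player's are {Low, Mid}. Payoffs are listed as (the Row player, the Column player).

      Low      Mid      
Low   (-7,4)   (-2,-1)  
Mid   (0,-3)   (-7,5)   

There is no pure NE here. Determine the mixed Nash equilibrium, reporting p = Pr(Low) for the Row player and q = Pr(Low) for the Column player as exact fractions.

Each player's mixing probability is pinned down by making the *other* player indifferent.
The Column player indifferent between Low and Mid: p·4 + (1−p)·(-3) = p·(-1) + (1−p)·5 ⟹ (-3) + 7p = 5 + (-6)p ⟹ p = 8/13.
The Row player indifferent between Low and Mid: q·(-7) + (1−q)·(-2) = q·0 + (1−q)·(-7) ⟹ (-2) + (-5)q = (-7) + 7q ⟹ q = 5/12.

p = 8/13, q = 5/12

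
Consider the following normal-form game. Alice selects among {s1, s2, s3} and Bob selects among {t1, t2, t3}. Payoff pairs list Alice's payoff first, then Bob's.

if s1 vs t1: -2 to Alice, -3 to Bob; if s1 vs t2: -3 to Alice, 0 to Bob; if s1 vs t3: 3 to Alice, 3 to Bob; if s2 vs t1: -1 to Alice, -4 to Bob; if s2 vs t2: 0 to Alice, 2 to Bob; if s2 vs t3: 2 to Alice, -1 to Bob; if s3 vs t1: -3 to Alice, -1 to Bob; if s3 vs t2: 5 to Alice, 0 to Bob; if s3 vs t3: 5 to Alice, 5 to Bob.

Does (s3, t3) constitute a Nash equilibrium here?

Yes

Holding Bob at t3: Alice gets 5 from s3, versus 3 from s1, 2 from s2. No profitable deviation for Alice.
Holding Alice at s3: Bob gets 5 from t3, versus -1 from t1, 0 from t2. No profitable deviation for Bob either.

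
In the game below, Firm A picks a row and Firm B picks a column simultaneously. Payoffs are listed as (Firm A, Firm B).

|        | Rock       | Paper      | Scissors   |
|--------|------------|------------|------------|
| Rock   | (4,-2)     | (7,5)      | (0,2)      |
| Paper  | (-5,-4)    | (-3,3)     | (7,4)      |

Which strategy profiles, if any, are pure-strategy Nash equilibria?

(Rock, Paper) and (Paper, Scissors)

A profile is a Nash equilibrium when each player is best-responding to the other.
Firm A's best responses — vs Rock: Rock (payoff 4); vs Paper: Rock (payoff 7); vs Scissors: Paper (payoff 7).
Firm B's best responses — vs Rock: Paper (payoff 5); vs Paper: Scissors (payoff 4).
Mutual best responses occur at (Rock, Paper) and (Paper, Scissors); at each, neither player gains by switching.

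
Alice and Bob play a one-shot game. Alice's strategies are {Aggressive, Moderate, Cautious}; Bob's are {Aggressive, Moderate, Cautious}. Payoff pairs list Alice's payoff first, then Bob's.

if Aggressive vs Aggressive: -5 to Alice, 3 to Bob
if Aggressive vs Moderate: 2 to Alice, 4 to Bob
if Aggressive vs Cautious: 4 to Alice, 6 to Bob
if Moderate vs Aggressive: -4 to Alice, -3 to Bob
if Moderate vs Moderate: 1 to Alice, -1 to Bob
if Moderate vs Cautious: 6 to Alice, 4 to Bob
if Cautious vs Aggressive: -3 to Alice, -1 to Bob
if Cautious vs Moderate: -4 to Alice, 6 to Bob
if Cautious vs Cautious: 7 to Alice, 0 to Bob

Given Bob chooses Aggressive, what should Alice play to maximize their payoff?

Cautious

With Bob fixed at Aggressive, Alice's payoffs are: Aggressive → -5, Moderate → -4, Cautious → -3.
The maximum is -3, achieved by Cautious.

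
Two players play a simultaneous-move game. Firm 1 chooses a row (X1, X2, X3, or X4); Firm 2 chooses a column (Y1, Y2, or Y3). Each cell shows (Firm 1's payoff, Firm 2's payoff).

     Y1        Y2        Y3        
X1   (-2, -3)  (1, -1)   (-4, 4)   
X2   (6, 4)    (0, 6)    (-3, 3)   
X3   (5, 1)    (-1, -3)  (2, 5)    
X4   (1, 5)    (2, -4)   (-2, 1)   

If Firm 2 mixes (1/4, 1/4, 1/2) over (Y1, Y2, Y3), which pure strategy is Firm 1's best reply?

Compute Firm 1's expected payoff from each pure strategy against the given mix.
X1: (1/4)·(-2) + (1/4)·1 + (1/2)·(-4) = -9/4
X2: (1/4)·6 + (1/4)·0 + (1/2)·(-3) = 0
X3: (1/4)·5 + (1/4)·(-1) + (1/2)·2 = 2
X4: (1/4)·1 + (1/4)·2 + (1/2)·(-2) = -1/4
Highest expected payoff is 2, from X3.

X3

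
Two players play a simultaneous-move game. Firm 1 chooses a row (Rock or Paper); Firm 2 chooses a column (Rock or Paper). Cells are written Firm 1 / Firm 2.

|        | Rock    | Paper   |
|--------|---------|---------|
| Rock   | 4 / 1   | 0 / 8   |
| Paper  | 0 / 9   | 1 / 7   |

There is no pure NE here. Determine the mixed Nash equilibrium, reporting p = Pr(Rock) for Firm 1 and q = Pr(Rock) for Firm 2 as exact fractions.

p = 2/9, q = 1/5

In a mixed NE each player is indifferent between their pure strategies, so the opponent's mix sets the indifference.
Firm 2 indifferent between Rock and Paper: p·1 + (1−p)·9 = p·8 + (1−p)·7 ⟹ 9 + (-8)p = 7 + 1p ⟹ p = 2/9.
Firm 1 indifferent between Rock and Paper: q·4 + (1−q)·0 = q·0 + (1−q)·1 ⟹ 0 + 4q = 1 + (-1)q ⟹ q = 1/5.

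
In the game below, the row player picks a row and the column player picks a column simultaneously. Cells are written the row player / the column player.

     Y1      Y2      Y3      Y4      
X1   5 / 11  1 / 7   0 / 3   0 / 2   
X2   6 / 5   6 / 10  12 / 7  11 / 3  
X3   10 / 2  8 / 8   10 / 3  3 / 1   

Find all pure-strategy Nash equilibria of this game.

(X3, Y2)

A profile is a Nash equilibrium when each player is best-responding to the other.
The row player's best responses — vs Y1: X3 (payoff 10); vs Y2: X3 (payoff 8); vs Y3: X2 (payoff 12); vs Y4: X2 (payoff 11).
The column player's best responses — vs X1: Y1 (payoff 11); vs X2: Y2 (payoff 10); vs X3: Y2 (payoff 8).
The only mutual best response is (X3, Y2); neither player gains by switching there.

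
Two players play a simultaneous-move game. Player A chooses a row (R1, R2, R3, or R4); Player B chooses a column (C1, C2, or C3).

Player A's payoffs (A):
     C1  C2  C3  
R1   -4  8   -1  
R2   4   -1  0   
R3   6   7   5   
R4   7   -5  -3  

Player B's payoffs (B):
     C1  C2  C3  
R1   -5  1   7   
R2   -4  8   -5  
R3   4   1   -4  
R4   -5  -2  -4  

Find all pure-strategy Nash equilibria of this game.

None

A profile is a Nash equilibrium when each player is best-responding to the other.
Player A's best responses — vs C1: R4 (payoff 7); vs C2: R1 (payoff 8); vs C3: R3 (payoff 5).
Player B's best responses — vs R1: C3 (payoff 7); vs R2: C2 (payoff 8); vs R3: C1 (payoff 4); vs R4: C2 (payoff -2).
No cell has both players best-responding. For instance, Player A's best reply to C1 is R4, but against R4 Player B prefers C2 over C1.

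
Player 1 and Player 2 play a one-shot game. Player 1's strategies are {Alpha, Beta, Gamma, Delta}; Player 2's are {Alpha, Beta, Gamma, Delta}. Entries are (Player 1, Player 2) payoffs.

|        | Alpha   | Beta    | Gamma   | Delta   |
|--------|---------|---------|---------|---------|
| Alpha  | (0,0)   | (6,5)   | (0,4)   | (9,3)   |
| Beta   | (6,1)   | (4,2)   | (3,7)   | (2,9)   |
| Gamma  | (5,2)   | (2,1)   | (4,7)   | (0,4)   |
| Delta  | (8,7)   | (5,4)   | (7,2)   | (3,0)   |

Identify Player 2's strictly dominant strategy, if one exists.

A strategy is strictly dominant if it gives Player 2 a strictly higher payoff than every other strategy, against every choice by the opponent.
Alpha is not dominant: against Alpha, Beta gives 5 > 0.
Beta is not dominant: against Beta, Gamma gives 7 > 2.
Gamma is not dominant: against Alpha, Beta gives 5 > 4.
Delta is not dominant: against Alpha, Beta gives 5 > 3.
No single strategy is best against every opponent action.

None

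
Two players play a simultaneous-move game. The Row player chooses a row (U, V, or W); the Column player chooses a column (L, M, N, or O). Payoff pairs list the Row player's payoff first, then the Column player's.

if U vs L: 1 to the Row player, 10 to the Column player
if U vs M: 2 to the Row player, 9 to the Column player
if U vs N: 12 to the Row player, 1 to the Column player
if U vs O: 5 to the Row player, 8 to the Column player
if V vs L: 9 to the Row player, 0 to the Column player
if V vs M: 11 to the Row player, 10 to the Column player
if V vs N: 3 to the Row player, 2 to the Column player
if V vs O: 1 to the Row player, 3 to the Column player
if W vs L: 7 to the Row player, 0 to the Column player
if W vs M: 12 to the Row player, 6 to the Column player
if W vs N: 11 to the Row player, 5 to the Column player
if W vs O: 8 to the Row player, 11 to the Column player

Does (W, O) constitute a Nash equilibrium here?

Yes

Holding the Column player at O: the Row player gets 8 from W, versus 5 from U, 1 from V. No profitable deviation for the Row player.
Holding the Row player at W: the Column player gets 11 from O, versus 0 from L, 6 from M, 5 from N. No profitable deviation for the Column player either.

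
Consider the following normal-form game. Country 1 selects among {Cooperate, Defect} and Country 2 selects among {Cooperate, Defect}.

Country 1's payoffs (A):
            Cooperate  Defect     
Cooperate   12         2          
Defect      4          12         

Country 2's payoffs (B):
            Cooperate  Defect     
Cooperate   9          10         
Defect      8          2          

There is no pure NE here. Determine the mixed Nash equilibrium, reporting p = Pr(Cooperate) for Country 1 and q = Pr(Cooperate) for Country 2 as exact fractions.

Each player's mixing probability is pinned down by making the *other* player indifferent.
Country 2 indifferent between Cooperate and Defect: p·9 + (1−p)·8 = p·10 + (1−p)·2 ⟹ 8 + 1p = 2 + 8p ⟹ p = 6/7.
Country 1 indifferent between Cooperate and Defect: q·12 + (1−q)·2 = q·4 + (1−q)·12 ⟹ 2 + 10q = 12 + (-8)q ⟹ q = 5/9.

p = 6/7, q = 5/9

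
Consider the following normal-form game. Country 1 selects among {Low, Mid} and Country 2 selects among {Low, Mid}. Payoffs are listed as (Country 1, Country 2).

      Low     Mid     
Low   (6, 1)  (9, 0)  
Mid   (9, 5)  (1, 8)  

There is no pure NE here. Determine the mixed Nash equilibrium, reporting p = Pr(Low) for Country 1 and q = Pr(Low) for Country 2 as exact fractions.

In a mixed NE each player is indifferent between their pure strategies, so the opponent's mix sets the indifference.
Country 2 indifferent between Low and Mid: p·1 + (1−p)·5 = p·0 + (1−p)·8 ⟹ 5 + (-4)p = 8 + (-8)p ⟹ p = 3/4.
Country 1 indifferent between Low and Mid: q·6 + (1−q)·9 = q·9 + (1−q)·1 ⟹ 9 + (-3)q = 1 + 8q ⟹ q = 8/11.

p = 3/4, q = 8/11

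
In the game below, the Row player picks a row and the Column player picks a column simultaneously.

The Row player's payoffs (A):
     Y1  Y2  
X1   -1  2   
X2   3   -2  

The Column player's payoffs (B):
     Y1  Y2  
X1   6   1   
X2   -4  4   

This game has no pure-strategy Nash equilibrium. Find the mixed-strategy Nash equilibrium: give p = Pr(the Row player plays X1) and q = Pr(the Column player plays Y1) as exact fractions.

p = 8/13, q = 1/2

In a mixed NE each player is indifferent between their pure strategies, so the opponent's mix sets the indifference.
The Column player indifferent between Y1 and Y2: p·6 + (1−p)·(-4) = p·1 + (1−p)·4 ⟹ (-4) + 10p = 4 + (-3)p ⟹ p = 8/13.
The Row player indifferent between X1 and X2: q·(-1) + (1−q)·2 = q·3 + (1−q)·(-2) ⟹ 2 + (-3)q = (-2) + 5q ⟹ q = 1/2.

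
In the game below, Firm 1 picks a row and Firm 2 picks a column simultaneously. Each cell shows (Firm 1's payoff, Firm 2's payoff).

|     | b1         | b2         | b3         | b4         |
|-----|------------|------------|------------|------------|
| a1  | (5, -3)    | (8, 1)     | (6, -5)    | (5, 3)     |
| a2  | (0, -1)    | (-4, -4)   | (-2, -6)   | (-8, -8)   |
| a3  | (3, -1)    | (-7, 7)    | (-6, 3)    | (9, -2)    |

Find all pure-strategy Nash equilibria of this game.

Check mutual best responses: a cell is a NE iff neither player can gain by unilaterally deviating.
Firm 1's best responses — vs b1: a1 (payoff 5); vs b2: a1 (payoff 8); vs b3: a1 (payoff 6); vs b4: a3 (payoff 9).
Firm 2's best responses — vs a1: b4 (payoff 3); vs a2: b1 (payoff -1); vs a3: b2 (payoff 7).
No cell has both players best-responding. For instance, Firm 1's best reply to b4 is a3, but against a3 Firm 2 prefers b2 over b4.

None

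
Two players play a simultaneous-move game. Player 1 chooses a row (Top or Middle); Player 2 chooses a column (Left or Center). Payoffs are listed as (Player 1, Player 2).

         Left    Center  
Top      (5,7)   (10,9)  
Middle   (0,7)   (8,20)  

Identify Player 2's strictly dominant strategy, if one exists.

Center

Check whether one of Player 2's strategies beats all alternatives regardless of what the opponent does.
Center strictly dominates: vs Top: 9 > 7; vs Middle: 20 > 7.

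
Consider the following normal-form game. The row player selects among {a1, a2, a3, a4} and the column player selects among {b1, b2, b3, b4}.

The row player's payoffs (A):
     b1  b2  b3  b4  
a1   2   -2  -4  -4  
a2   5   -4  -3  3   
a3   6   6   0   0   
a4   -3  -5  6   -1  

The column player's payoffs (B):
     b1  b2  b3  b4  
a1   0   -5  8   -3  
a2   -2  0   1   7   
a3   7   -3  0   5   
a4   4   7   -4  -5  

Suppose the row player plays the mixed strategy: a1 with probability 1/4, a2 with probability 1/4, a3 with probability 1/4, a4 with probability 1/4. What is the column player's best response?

b1

The column player's best reply maximizes expected payoff against the mix.
b1: (1/4)·0 + (1/4)·(-2) + (1/4)·7 + (1/4)·4 = 9/4
b2: (1/4)·(-5) + (1/4)·0 + (1/4)·(-3) + (1/4)·7 = -1/4
b3: (1/4)·8 + (1/4)·1 + (1/4)·0 + (1/4)·(-4) = 5/4
b4: (1/4)·(-3) + (1/4)·7 + (1/4)·5 + (1/4)·(-5) = 1
Highest expected payoff is 9/4, from b1.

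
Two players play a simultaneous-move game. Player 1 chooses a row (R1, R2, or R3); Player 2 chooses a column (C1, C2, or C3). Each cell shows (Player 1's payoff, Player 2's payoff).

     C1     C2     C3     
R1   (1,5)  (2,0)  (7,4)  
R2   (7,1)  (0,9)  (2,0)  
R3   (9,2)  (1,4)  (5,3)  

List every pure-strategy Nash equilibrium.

There is no pure-strategy Nash equilibrium

Find each player's best response to every opponent strategy; NE are the intersections.
Player 1's best responses — vs C1: R3 (payoff 9); vs C2: R1 (payoff 2); vs C3: R1 (payoff 7).
Player 2's best responses — vs R1: C1 (payoff 5); vs R2: C2 (payoff 9); vs R3: C2 (payoff 4).
No cell has both players best-responding. For instance, Player 1's best reply to C3 is R1, but against R1 Player 2 prefers C1 over C3.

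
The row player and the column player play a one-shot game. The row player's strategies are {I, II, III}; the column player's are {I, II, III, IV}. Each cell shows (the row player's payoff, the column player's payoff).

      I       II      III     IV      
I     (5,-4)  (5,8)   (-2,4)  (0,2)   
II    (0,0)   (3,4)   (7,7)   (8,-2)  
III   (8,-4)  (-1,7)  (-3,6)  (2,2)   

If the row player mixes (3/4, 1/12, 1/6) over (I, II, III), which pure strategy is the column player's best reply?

II

The column player's best reply maximizes expected payoff against the mix.
I: (3/4)·(-4) + (1/12)·0 + (1/6)·(-4) = -11/3
II: (3/4)·8 + (1/12)·4 + (1/6)·7 = 15/2
III: (3/4)·4 + (1/12)·7 + (1/6)·6 = 55/12
IV: (3/4)·2 + (1/12)·(-2) + (1/6)·2 = 5/3
Highest expected payoff is 15/2, from II.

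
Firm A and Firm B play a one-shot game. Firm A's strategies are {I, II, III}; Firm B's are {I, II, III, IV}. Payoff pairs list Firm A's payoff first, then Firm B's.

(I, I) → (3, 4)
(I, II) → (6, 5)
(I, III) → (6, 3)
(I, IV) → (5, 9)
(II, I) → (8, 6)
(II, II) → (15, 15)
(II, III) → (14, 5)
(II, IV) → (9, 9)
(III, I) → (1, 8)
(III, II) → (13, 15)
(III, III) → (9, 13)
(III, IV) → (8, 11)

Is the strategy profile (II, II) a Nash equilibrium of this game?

Yes

Holding Firm B at II: Firm A gets 15 from II, versus 6 from I, 13 from III. No profitable deviation for Firm A.
Holding Firm A at II: Firm B gets 15 from II, versus 6 from I, 5 from III, 9 from IV. No profitable deviation for Firm B either.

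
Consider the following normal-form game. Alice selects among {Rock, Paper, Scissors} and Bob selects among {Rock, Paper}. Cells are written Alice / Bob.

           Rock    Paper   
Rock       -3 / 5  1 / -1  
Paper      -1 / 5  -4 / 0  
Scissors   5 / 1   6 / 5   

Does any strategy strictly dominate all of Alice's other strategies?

Scissors

Check whether one of Alice's strategies beats all alternatives regardless of what the opponent does.
Scissors strictly dominates: vs Rock: 5 > each of {-3, -1}; vs Paper: 6 > each of {1, -4}.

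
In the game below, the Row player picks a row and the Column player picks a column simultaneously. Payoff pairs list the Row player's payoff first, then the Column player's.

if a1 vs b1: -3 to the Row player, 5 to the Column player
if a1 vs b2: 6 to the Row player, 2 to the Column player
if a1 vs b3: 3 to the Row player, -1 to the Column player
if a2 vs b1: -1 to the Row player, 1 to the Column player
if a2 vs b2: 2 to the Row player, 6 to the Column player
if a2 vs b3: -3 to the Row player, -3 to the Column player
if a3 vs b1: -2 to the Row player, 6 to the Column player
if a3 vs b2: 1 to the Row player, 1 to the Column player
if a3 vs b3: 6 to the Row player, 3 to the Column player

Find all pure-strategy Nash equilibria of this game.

Find each player's best response to every opponent strategy; NE are the intersections.
The Row player's best responses — vs b1: a2 (payoff -1); vs b2: a1 (payoff 6); vs b3: a3 (payoff 6).
The Column player's best responses — vs a1: b1 (payoff 5); vs a2: b2 (payoff 6); vs a3: b1 (payoff 6).
No cell has both players best-responding. For instance, the Row player's best reply to b2 is a1, but against a1 the Column player prefers b1 over b2.

No pure-strategy Nash equilibrium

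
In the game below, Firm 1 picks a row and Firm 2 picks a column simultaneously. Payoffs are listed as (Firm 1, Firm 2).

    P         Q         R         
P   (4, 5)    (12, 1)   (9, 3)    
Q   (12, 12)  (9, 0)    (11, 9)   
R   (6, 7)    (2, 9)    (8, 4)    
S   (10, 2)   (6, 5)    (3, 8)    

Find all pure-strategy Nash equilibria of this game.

A profile is a Nash equilibrium when each player is best-responding to the other.
Firm 1's best responses — vs P: Q (payoff 12); vs Q: P (payoff 12); vs R: Q (payoff 11).
Firm 2's best responses — vs P: P (payoff 5); vs Q: P (payoff 12); vs R: Q (payoff 9); vs S: R (payoff 8).
The only mutual best response is (Q, P); neither player gains by switching there.

(Q, P)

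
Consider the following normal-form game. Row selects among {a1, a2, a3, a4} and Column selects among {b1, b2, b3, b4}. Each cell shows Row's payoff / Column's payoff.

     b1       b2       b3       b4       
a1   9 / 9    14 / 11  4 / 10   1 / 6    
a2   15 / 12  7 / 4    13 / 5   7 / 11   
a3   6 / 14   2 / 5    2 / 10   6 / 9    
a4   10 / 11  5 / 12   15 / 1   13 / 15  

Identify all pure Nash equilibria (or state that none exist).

Check mutual best responses: a cell is a NE iff neither player can gain by unilaterally deviating.
Row's best responses — vs b1: a2 (payoff 15); vs b2: a1 (payoff 14); vs b3: a4 (payoff 15); vs b4: a4 (payoff 13).
Column's best responses — vs a1: b2 (payoff 11); vs a2: b1 (payoff 12); vs a3: b1 (payoff 14); vs a4: b4 (payoff 15).
Mutual best responses occur at (a1, b2), (a2, b1), and (a4, b4); at each, neither player gains by switching.

(a1, b2), (a2, b1), and (a4, b4)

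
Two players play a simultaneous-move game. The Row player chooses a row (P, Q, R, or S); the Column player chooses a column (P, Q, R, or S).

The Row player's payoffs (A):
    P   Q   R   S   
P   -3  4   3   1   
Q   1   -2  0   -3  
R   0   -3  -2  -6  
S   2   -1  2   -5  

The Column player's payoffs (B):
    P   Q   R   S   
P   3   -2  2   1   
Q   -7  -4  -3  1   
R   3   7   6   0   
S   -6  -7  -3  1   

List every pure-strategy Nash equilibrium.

Check mutual best responses: a cell is a NE iff neither player can gain by unilaterally deviating.
The Row player's best responses — vs P: S (payoff 2); vs Q: P (payoff 4); vs R: P (payoff 3); vs S: P (payoff 1).
The Column player's best responses — vs P: P (payoff 3); vs Q: S (payoff 1); vs R: Q (payoff 7); vs S: S (payoff 1).
No cell has both players best-responding. For instance, the Row player's best reply to S is P, but against P the Column player prefers P over S.

There is no pure-strategy Nash equilibrium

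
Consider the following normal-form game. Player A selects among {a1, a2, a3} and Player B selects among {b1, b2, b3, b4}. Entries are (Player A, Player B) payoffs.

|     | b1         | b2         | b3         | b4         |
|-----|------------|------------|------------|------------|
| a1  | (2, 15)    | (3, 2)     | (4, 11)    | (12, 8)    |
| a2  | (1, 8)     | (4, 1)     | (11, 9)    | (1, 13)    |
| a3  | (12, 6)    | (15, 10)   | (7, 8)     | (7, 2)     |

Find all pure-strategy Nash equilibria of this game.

(a3, b2)

A profile is a Nash equilibrium when each player is best-responding to the other.
Player A's best responses — vs b1: a3 (payoff 12); vs b2: a3 (payoff 15); vs b3: a2 (payoff 11); vs b4: a1 (payoff 12).
Player B's best responses — vs a1: b1 (payoff 15); vs a2: b4 (payoff 13); vs a3: b2 (payoff 10).
The only mutual best response is (a3, b2); neither player gains by switching there.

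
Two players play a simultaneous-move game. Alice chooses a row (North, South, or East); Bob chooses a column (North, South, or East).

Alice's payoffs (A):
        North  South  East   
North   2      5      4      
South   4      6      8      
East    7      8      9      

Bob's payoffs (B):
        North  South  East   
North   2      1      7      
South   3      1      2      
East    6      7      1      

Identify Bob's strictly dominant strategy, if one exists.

Check whether one of Bob's strategies beats all alternatives regardless of what the opponent does.
North is not dominant: against North, East gives 7 > 2.
South is not dominant: against North, North gives 2 > 1.
East is not dominant: against South, North gives 3 > 2.
No single strategy is best against every opponent action.

None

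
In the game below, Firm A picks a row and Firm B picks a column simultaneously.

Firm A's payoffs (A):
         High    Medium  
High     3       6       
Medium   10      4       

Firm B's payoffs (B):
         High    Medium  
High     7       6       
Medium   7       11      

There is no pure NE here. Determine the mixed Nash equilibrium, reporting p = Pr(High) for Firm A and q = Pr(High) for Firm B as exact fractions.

Each player's mixing probability is pinned down by making the *other* player indifferent.
Firm B indifferent between High and Medium: p·7 + (1−p)·7 = p·6 + (1−p)·11 ⟹ 7 + 0p = 11 + (-5)p ⟹ p = 4/5.
Firm A indifferent between High and Medium: q·3 + (1−q)·6 = q·10 + (1−q)·4 ⟹ 6 + (-3)q = 4 + 6q ⟹ q = 2/9.

p = 4/5, q = 2/9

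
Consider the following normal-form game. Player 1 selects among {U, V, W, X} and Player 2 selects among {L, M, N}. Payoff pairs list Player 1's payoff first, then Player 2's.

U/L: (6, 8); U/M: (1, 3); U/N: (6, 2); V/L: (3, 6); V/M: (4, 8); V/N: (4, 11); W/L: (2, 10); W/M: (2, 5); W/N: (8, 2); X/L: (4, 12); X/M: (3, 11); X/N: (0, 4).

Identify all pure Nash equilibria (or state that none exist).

A profile is a Nash equilibrium when each player is best-responding to the other.
Player 1's best responses — vs L: U (payoff 6); vs M: V (payoff 4); vs N: W (payoff 8).
Player 2's best responses — vs U: L (payoff 8); vs V: N (payoff 11); vs W: L (payoff 10); vs X: L (payoff 12).
The only mutual best response is (U, L); neither player gains by switching there.

(U, L)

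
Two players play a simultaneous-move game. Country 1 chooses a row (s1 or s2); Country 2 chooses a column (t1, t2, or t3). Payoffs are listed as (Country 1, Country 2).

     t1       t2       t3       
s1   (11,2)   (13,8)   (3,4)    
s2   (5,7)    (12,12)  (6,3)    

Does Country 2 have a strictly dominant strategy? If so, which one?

Check whether one of Country 2's strategies beats all alternatives regardless of what the opponent does.
t2 strictly dominates: vs s1: 8 > each of {2, 4}; vs s2: 12 > each of {7, 3}.

t2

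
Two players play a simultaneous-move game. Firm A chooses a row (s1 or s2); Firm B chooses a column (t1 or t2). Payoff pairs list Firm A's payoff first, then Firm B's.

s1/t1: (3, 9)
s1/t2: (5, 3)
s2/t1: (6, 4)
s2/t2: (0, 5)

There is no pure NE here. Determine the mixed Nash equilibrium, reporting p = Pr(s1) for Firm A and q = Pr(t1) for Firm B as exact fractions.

p = 1/7, q = 5/8

In a mixed NE each player is indifferent between their pure strategies, so the opponent's mix sets the indifference.
Firm B indifferent between t1 and t2: p·9 + (1−p)·4 = p·3 + (1−p)·5 ⟹ 4 + 5p = 5 + (-2)p ⟹ p = 1/7.
Firm A indifferent between s1 and s2: q·3 + (1−q)·5 = q·6 + (1−q)·0 ⟹ 5 + (-2)q = 0 + 6q ⟹ q = 5/8.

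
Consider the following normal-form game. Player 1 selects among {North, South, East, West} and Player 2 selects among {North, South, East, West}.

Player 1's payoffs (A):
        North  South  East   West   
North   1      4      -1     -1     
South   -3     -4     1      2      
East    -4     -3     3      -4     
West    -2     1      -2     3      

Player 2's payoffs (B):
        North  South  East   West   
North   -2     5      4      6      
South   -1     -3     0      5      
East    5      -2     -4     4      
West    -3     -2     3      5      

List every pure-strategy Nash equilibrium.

A profile is a Nash equilibrium when each player is best-responding to the other.
Player 1's best responses — vs North: North (payoff 1); vs South: North (payoff 4); vs East: East (payoff 3); vs West: West (payoff 3).
Player 2's best responses — vs North: West (payoff 6); vs South: West (payoff 5); vs East: North (payoff 5); vs West: West (payoff 5).
The only mutual best response is (West, West); neither player gains by switching there.

(West, West)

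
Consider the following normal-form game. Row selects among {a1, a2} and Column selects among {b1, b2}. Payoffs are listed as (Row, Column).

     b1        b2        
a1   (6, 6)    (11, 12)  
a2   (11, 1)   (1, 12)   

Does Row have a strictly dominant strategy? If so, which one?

None

Check whether one of Row's strategies beats all alternatives regardless of what the opponent does.
a1 is not dominant: against b1, a2 gives 11 > 6.
a2 is not dominant: against b2, a1 gives 11 > 1.
No single strategy is best against every opponent action.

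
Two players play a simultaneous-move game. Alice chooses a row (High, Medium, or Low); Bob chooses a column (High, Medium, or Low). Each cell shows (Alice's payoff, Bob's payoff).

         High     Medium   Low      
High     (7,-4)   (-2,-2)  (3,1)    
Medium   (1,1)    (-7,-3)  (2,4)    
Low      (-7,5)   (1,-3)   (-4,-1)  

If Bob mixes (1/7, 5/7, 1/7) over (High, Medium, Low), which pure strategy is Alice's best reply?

High

Alice's best reply maximizes expected payoff against the mix.
High: (1/7)·7 + (5/7)·(-2) + (1/7)·3 = 0
Medium: (1/7)·1 + (5/7)·(-7) + (1/7)·2 = -32/7
Low: (1/7)·(-7) + (5/7)·1 + (1/7)·(-4) = -6/7
Highest expected payoff is 0, from High.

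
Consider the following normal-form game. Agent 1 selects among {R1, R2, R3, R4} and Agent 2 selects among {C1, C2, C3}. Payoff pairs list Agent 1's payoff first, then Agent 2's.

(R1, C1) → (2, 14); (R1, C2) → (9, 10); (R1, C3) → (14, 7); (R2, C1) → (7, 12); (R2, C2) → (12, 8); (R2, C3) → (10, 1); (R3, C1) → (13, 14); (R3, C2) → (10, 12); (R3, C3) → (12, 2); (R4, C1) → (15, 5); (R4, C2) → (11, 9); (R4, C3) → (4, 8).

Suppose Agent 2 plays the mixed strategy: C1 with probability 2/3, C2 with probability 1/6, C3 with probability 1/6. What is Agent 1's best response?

R4

Compute Agent 1's expected payoff from each pure strategy against the given mix.
R1: (2/3)·2 + (1/6)·9 + (1/6)·14 = 31/6
R2: (2/3)·7 + (1/6)·12 + (1/6)·10 = 25/3
R3: (2/3)·13 + (1/6)·10 + (1/6)·12 = 37/3
R4: (2/3)·15 + (1/6)·11 + (1/6)·4 = 25/2
Highest expected payoff is 25/2, from R4.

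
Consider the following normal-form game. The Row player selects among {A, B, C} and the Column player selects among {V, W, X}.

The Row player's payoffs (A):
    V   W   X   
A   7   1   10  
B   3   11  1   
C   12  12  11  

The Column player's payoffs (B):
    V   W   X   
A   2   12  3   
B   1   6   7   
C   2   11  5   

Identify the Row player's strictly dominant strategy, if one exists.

C

A strategy is strictly dominant if it gives the Row player a strictly higher payoff than every other strategy, against every choice by the opponent.
C strictly dominates: vs V: 12 > each of {7, 3}; vs W: 12 > each of {1, 11}; vs X: 11 > each of {10, 1}.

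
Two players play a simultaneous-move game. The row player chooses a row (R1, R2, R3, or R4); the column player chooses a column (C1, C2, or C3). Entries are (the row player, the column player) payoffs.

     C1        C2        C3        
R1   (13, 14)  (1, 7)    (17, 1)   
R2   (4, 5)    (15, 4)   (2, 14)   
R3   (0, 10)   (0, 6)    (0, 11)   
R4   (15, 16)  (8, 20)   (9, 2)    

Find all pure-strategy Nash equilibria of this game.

No pure-strategy Nash equilibrium

Check mutual best responses: a cell is a NE iff neither player can gain by unilaterally deviating.
The row player's best responses — vs C1: R4 (payoff 15); vs C2: R2 (payoff 15); vs C3: R1 (payoff 17).
The column player's best responses — vs R1: C1 (payoff 14); vs R2: C3 (payoff 14); vs R3: C3 (payoff 11); vs R4: C2 (payoff 20).
No cell has both players best-responding. For instance, the row player's best reply to C2 is R2, but against R2 the column player prefers C3 over C2.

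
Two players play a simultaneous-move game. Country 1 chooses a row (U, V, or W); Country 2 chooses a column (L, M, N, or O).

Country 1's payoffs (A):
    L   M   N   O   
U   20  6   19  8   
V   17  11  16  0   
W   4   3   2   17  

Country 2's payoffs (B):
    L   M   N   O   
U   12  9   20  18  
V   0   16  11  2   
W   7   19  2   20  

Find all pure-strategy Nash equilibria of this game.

(U, N), (V, M), and (W, O)

A profile is a Nash equilibrium when each player is best-responding to the other.
Country 1's best responses — vs L: U (payoff 20); vs M: V (payoff 11); vs N: U (payoff 19); vs O: W (payoff 17).
Country 2's best responses — vs U: N (payoff 20); vs V: M (payoff 16); vs W: O (payoff 20).
Mutual best responses occur at (U, N), (V, M), and (W, O); at each, neither player gains by switching.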